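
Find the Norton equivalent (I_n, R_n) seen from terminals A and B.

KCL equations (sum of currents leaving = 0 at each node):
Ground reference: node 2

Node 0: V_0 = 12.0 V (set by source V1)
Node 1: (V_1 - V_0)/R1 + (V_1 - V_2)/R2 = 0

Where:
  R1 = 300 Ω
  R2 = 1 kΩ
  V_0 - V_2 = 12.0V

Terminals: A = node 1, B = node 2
Find the Thévenin equivalent first; then I_n = V_th/R_th and R_n = R_th.
Step 1 — V_th is the open-circuit voltage V_A - V_B (nothing connected across the terminals).
Nodal analysis, taking node 2 as the 0 V reference.
Source V1 fixes V_0 = 12 V.
KCL at each unknown node (sum of currents leaving = 0; resistances in Ω):
  Node 1: (V_1 - 12)/300 + (V_1 - 0)/1000 = 0
Collecting terms: 0.004333 × V_1 = 0.04  =>  V_1 = 9.231 V
V_th = V_1 - V_2 = 9.231 - 0 = 9.231 V
Step 2 — R_th: zero the source — replace V1 by a short circuit (node 2 merges into node 0) — and find the resistance seen between A (node 1) and B (node 0).
Reduce the network between node 1 (A) and node 0 (B) by series/parallel combination:
  Rp1 = R1 ‖ R2 (parallel, both between nodes 0 and 1) = 1/(1/300 + 1/1000) = 230.8 Ω
R_th = 230.8 Ω
I_n = V_th/R_th = 9.231/230.8 = 0.04 A, and R_n = R_th = 230.8 Ω

Final answer: I_n = 0.04 A, R_n = 230.8 Ω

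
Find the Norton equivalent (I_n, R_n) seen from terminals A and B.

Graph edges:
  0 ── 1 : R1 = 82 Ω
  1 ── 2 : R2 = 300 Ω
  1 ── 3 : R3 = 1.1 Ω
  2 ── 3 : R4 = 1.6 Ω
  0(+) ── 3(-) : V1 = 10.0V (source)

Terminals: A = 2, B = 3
Find the Thévenin equivalent first; then I_n = V_th/R_th and R_n = R_th.
Step 1 — V_th is the open-circuit voltage V_A - V_B (nothing connected across the terminals).
Nodal analysis, taking node 3 as the 0 V reference.
Source V1 fixes V_0 = 10 V.
KCL at each unknown node (sum of currents leaving = 0; resistances in Ω):
  Node 1: (V_1 - 10)/82 + (V_1 - V_2)/300 + (V_1 - 0)/1.1 = 0
  Node 2: (V_2 - V_1)/300 + (V_2 - 0)/1.6 = 0
Collecting terms (coefficients in siemens):
  0.9246·V_1 - 0.003333·V_2 = 0.122
  0.6283·V_2 - 0.003333·V_1 = 0
Determinant D = (0.9246)(0.6283) - (-0.003333)(-0.003333) = 0.581
V_1 = [(0.122)(0.6283) - (-0.003333)(0)]/D = 0.1319 V
V_2 = [(0.9246)(0) - (0.122)(-0.003333)]/D = 0.0006997 V
V_th = V_2 - V_3 = 0.0006997 - 0 = 0.0006997 V
Step 2 — R_th: zero the source — replace V1 by a short circuit (node 3 merges into node 0) — and find the resistance seen between A (node 2) and B (node 0).
Reduce the network between node 2 (A) and node 0 (B) by series/parallel combination:
  Rp1 = R1 ‖ R3 (parallel, both between nodes 0 and 1) = 1/(1/82 + 1/1.1) = 1.085 Ω
  Rs1 = R2 + Rp1 (series, joined only at node 1) = 300 + 1.085 = 301.1 Ω
  Rp2 = R4 ‖ Rs1 (parallel, both between nodes 0 and 2) = 1/(1/1.6 + 1/301.1) = 1.592 Ω
R_th = 1.592 Ω
I_n = V_th/R_th = 0.0006997/1.592 = 0.0004396 A, and R_n = R_th = 1.592 Ω

Final answer: I_n = 0.0004396 A, R_n = 1.592 Ω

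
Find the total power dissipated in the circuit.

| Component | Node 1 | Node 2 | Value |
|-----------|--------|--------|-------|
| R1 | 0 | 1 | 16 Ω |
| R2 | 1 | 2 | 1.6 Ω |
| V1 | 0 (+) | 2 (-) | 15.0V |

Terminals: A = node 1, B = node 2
Nodal analysis, taking node 2 as the 0 V reference.
Source V1 fixes V_0 = 15 V.
KCL at each unknown node (sum of currents leaving = 0; resistances in Ω):
  Node 1: (V_1 - 15)/16 + (V_1 - 0)/1.6 = 0
Collecting terms: 0.6875 × V_1 = 0.9375  =>  V_1 = 1.364 V
Power in each resistor, P = (ΔV)²/R:
  P_R1 = (15 - 1.364)²/16 = 11.62 W
  P_R2 = (1.364 - 0)²/1.6 = 1.162 W
P_total = P_R1 + P_R2 = 12.78 W

Final answer: 12.78 W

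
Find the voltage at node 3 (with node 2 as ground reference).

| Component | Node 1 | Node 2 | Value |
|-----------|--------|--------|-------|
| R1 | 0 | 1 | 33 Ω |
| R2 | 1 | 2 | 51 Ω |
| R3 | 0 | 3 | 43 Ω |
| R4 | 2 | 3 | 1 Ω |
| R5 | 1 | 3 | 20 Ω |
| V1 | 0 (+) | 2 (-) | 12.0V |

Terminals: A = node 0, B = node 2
Nodal analysis, taking node 2 as the 0 V reference.
Source V1 fixes V_0 = 12 V.
KCL at each unknown node (sum of currents leaving = 0; resistances in Ω):
  Node 1: (V_1 - 12)/33 + (V_1 - 0)/51 + (V_1 - V_3)/20 = 0
  Node 3: (V_3 - 12)/43 + (V_3 - 0)/1 + (V_3 - V_1)/20 = 0
Collecting terms (coefficients in siemens):
  0.09991·V_1 - 0.05·V_3 = 0.3636
  1.073·V_3 - 0.05·V_1 = 0.2791
Determinant D = (0.09991)(1.073) - (-0.05)(-0.05) = 0.1047
V_1 = [(0.3636)(1.073) - (-0.05)(0.2791)]/D = 3.86 V
V_3 = [(0.09991)(0.2791) - (0.3636)(-0.05)]/D = 0.4398 V
The requested potential is V_3 = 0.4398 V.

Final answer: V_3 = 0.4398 V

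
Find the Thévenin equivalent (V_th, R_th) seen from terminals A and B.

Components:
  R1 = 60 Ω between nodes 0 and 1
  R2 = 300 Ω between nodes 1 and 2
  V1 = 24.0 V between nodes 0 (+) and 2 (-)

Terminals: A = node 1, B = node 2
Step 1 — V_th is the open-circuit voltage V_A - V_B (nothing connected across the terminals).
Nodal analysis, taking node 2 as the 0 V reference.
Source V1 fixes V_0 = 24 V.
KCL at each unknown node (sum of currents leaving = 0; resistances in Ω):
  Node 1: (V_1 - 24)/60 + (V_1 - 0)/300 = 0
Collecting terms: 0.02 × V_1 = 0.4  =>  V_1 = 20 V
V_th = V_1 - V_2 = 20 - 0 = 20 V
Step 2 — R_th: zero the source — replace V1 by a short circuit (node 2 merges into node 0) — and find the resistance seen between A (node 1) and B (node 0).
Reduce the network between node 1 (A) and node 0 (B) by series/parallel combination:
  Rp1 = R1 ‖ R2 (parallel, both between nodes 0 and 1) = 1/(1/60 + 1/300) = 50 Ω
R_th = 50 Ω

Final answer: V_th = 20 V, R_th = 50 Ω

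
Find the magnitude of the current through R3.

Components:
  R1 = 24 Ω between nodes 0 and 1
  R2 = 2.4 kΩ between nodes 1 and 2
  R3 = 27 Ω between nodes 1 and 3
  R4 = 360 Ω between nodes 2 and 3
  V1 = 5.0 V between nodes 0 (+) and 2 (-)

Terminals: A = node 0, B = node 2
Nodal analysis, taking node 2 as the 0 V reference.
Source V1 fixes V_0 = 5 V.
KCL at each unknown node (sum of currents leaving = 0; resistances in Ω):
  Node 1: (V_1 - 5)/24 + (V_1 - 0)/2400 + (V_1 - V_3)/27 = 0
  Node 3: (V_3 - V_1)/27 + (V_3 - 0)/360 = 0
Collecting terms (coefficients in siemens):
  0.07912·V_1 - 0.03704·V_3 = 0.2083
  0.03981·V_3 - 0.03704·V_1 = 0
Determinant D = (0.07912)(0.03981) - (-0.03704)(-0.03704) = 0.001778
V_1 = [(0.2083)(0.03981) - (-0.03704)(0)]/D = 4.664 V
V_3 = [(0.07912)(0) - (0.2083)(-0.03704)]/D = 4.339 V
I_R3 = (V_1 - V_3)/R3 = (4.664 - 4.339)/27 = 0.01205 A
|I_R3| = 0.01205 A

Final answer: |I_R3| = 0.01205 A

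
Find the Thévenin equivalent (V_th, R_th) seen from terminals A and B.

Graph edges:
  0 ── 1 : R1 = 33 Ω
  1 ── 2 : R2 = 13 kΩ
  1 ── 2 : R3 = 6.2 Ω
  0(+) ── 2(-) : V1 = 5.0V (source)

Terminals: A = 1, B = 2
Step 1 — V_th is the open-circuit voltage V_A - V_B (nothing connected across the terminals).
Nodal analysis, taking node 2 as the 0 V reference.
Source V1 fixes V_0 = 5 V.
KCL at each unknown node (sum of currents leaving = 0; resistances in Ω):
  Node 1: (V_1 - 5)/33 + (V_1 - 0)/13000 + (V_1 - 0)/6.2 = 0
Collecting terms: 0.1917 × V_1 = 0.1515  =>  V_1 = 0.7905 V
V_th = V_1 - V_2 = 0.7905 - 0 = 0.7905 V
Step 2 — R_th: zero the source — replace V1 by a short circuit (node 2 merges into node 0) — and find the resistance seen between A (node 1) and B (node 0).
Reduce the network between node 1 (A) and node 0 (B) by series/parallel combination:
  Rp1 = R1 ‖ R2 ‖ R3 (parallel, all between nodes 0 and 1) = 1/(1/33 + 1/13000 + 1/6.2) = 5.217 Ω
R_th = 5.217 Ω

Final answer: V_th = 0.7905 V, R_th = 5.217 Ω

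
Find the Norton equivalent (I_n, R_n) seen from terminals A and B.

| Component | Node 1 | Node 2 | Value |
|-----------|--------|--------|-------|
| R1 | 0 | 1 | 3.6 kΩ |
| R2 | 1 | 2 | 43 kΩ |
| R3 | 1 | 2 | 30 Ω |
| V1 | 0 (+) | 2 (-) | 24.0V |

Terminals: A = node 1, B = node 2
Find the Thévenin equivalent first; then I_n = V_th/R_th and R_n = R_th.
Step 1 — V_th is the open-circuit voltage V_A - V_B (nothing connected across the terminals).
Nodal analysis, taking node 2 as the 0 V reference.
Source V1 fixes V_0 = 24 V.
KCL at each unknown node (sum of currents leaving = 0; resistances in Ω):
  Node 1: (V_1 - 24)/3600 + (V_1 - 0)/43000 + (V_1 - 0)/30 = 0
Collecting terms: 0.03363 × V_1 = 0.006667  =>  V_1 = 0.1982 V
V_th = V_1 - V_2 = 0.1982 - 0 = 0.1982 V
Step 2 — R_th: zero the source — replace V1 by a short circuit (node 2 merges into node 0) — and find the resistance seen between A (node 1) and B (node 0).
Reduce the network between node 1 (A) and node 0 (B) by series/parallel combination:
  Rp1 = R1 ‖ R2 ‖ R3 (parallel, all between nodes 0 and 1) = 1/(1/3600 + 1/43000 + 1/30) = 29.73 Ω
R_th = 29.73 Ω
I_n = V_th/R_th = 0.1982/29.73 = 0.006667 A, and R_n = R_th = 29.73 Ω

Final answer: I_n = 0.006667 A, R_n = 29.73 Ω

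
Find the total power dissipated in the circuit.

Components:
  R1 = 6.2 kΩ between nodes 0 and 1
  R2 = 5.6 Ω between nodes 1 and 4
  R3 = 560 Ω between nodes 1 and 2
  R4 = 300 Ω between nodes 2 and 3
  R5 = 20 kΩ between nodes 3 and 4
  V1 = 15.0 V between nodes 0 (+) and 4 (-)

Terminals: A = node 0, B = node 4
Nodal analysis, taking node 4 as the 0 V reference.
Source V1 fixes V_0 = 15 V.
KCL at each unknown node (sum of currents leaving = 0; resistances in Ω):
  Node 1: (V_1 - 15)/6200 + (V_1 - 0)/5.6 + (V_1 - V_2)/560 = 0
  Node 2: (V_2 - V_1)/560 + (V_2 - V_3)/300 = 0
  Node 3: (V_3 - V_2)/300 + (V_3 - 0)/20000 = 0
Collecting terms (coefficients in siemens):
  0.1805·V_1 - 0.001786·V_2 = 0.002419
  0.005119·V_2 - 0.001786·V_1 - 0.003333·V_3 = 0
  0.003383·V_3 - 0.003333·V_2 = 0
Solving these 3 simultaneous equations (Gaussian elimination) gives:
  V_1 = 0.01353 V, V_2 = 0.01317 V, V_3 = 0.01297 V
Power in each resistor, P = (ΔV)²/R:
  P_R1 = (15 - 0.01353)²/6200 = 0.03622 W
  P_R2 = (0.01353 - 0)²/5.6 = 0.0000327 W
  P_R3 = (0.01353 - 0.01317)²/560 = 0.0000000002357 W
  P_R4 = (0.01317 - 0.01297)²/300 = 0.0000000001263 W
  P_R5 = (0.01297 - 0)²/20000 = 0.000000008417 W
P_total = P_R1 + P_R2 + P_R3 + P_R4 + P_R5 = 0.03626 W

Final answer: 0.03626 W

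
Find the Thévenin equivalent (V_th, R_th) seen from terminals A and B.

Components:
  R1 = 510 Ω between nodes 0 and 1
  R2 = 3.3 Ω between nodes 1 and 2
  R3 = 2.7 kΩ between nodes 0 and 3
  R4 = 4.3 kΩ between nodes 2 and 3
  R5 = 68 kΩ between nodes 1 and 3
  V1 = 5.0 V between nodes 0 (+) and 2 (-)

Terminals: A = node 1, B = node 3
Step 1 — V_th is the open-circuit voltage V_A - V_B (nothing connected across the terminals).
Nodal analysis, taking node 2 as the 0 V reference.
Source V1 fixes V_0 = 5 V.
KCL at each unknown node (sum of currents leaving = 0; resistances in Ω):
  Node 1: (V_1 - 5)/510 + (V_1 - 0)/3.3 + (V_1 - V_3)/68000 = 0
  Node 3: (V_3 - 5)/2700 + (V_3 - 0)/4300 + (V_3 - V_1)/68000 = 0
Collecting terms (coefficients in siemens):
  0.305·V_1 - 0.00001471·V_3 = 0.009804
  0.0006176·V_3 - 0.00001471·V_1 = 0.001852
Determinant D = (0.305)(0.0006176) - (-0.00001471)(-0.00001471) = 0.0001884
V_1 = [(0.009804)(0.0006176) - (-0.00001471)(0.001852)]/D = 0.03229 V
V_3 = [(0.305)(0.001852) - (0.009804)(-0.00001471)]/D = 2.999 V
V_th = V_1 - V_3 = 0.03229 - 2.999 = -2.967 V
Step 2 — R_th: zero the source — replace V1 by a short circuit (node 2 merges into node 0) — and find the resistance seen between A (node 1) and B (node 3).
Reduce the network between node 1 (A) and node 3 (B) by series/parallel combination:
  Rp1 = R1 ‖ R2 (parallel, both between nodes 0 and 1) = 1/(1/510 + 1/3.3) = 3.279 Ω
  Rp2 = R3 ‖ R4 (parallel, both between nodes 0 and 3) = 1/(1/2700 + 1/4300) = 1659 Ω
  Rs1 = Rp1 + Rp2 (series, joined only at node 0) = 3.279 + 1659 = 1662 Ω
  Rp3 = R5 ‖ Rs1 (parallel, both between nodes 1 and 3) = 1/(1/68000 + 1/1662) = 1622 Ω
R_th = 1.622 kΩ

Final answer: V_th = -2.967 V, R_th = 1.622 kΩ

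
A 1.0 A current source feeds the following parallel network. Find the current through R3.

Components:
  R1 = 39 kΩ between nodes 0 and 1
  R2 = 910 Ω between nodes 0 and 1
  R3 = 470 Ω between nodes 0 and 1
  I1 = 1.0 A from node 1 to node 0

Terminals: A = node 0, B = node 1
All resistors sit directly between nodes 0 and 1, so they are in parallel and share one voltage V; the full source current 1 A splits among them.
1/R_par = 1/39000 + 1/910 + 1/470 = 0.003252 S  =>  R_par = 307.5 Ω
V = I × R_par = 1 × 307.5 = 307.5 V
I_R3 = V/R3 = 307.5/470 = 0.6542 A

Final answer: 0.6542 A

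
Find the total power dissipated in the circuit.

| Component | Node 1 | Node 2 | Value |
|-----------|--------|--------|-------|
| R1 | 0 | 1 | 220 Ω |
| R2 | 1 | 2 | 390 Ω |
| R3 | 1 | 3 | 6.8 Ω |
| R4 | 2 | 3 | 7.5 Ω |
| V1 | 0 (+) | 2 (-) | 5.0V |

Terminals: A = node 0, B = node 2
Nodal analysis, taking node 2 as the 0 V reference.
Source V1 fixes V_0 = 5 V.
KCL at each unknown node (sum of currents leaving = 0; resistances in Ω):
  Node 1: (V_1 - 5)/220 + (V_1 - 0)/390 + (V_1 - V_3)/6.8 = 0
  Node 3: (V_3 - V_1)/6.8 + (V_3 - 0)/7.5 = 0
Collecting terms (coefficients in siemens):
  0.1542·V_1 - 0.1471·V_3 = 0.02273
  0.2804·V_3 - 0.1471·V_1 = 0
Determinant D = (0.1542)(0.2804) - (-0.1471)(-0.1471) = 0.0216
V_1 = [(0.02273)(0.2804) - (-0.1471)(0)]/D = 0.295 V
V_3 = [(0.1542)(0) - (0.02273)(-0.1471)]/D = 0.1547 V
Power in each resistor, P = (ΔV)²/R:
  P_R1 = (5 - 0.295)²/220 = 0.1006 W
  P_R2 = (0.295 - 0)²/390 = 0.0002232 W
  P_R3 = (0.295 - 0.1547)²/6.8 = 0.002894 W
  P_R4 = (0 - 0.1547)²/7.5 = 0.003192 W
P_total = P_R1 + P_R2 + P_R3 + P_R4 = 0.1069 W

Final answer: 0.1069 W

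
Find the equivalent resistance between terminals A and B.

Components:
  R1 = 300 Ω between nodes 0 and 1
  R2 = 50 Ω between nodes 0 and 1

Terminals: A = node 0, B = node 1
Reduce the network between node 0 (A) and node 1 (B) by series/parallel combination:
  Rp1 = R1 ‖ R2 (parallel, both between nodes 0 and 1) = 1/(1/300 + 1/50) = 42.86 Ω
R_eq = 42.86 Ω

Final answer: 42.86 Ω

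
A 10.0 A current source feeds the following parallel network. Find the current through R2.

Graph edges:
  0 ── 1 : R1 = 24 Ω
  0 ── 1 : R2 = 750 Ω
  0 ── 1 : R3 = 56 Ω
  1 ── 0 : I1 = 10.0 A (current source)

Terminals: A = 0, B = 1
All resistors sit directly between nodes 0 and 1, so they are in parallel and share one voltage V; the full source current 10 A splits among them.
1/R_par = 1/24 + 1/750 + 1/56 = 0.06086 S  =>  R_par = 16.43 Ω
V = I × R_par = 10 × 16.43 = 164.3 V
I_R2 = V/R2 = 164.3/750 = 0.2191 A

Final answer: 0.2191 A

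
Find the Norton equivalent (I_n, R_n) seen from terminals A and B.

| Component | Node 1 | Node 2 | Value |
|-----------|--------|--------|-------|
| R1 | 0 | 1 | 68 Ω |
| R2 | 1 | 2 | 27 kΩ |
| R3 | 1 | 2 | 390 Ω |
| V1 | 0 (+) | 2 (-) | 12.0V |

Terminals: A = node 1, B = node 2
Find the Thévenin equivalent first; then I_n = V_th/R_th and R_n = R_th.
Step 1 — V_th is the open-circuit voltage V_A - V_B (nothing connected across the terminals).
Nodal analysis, taking node 2 as the 0 V reference.
Source V1 fixes V_0 = 12 V.
KCL at each unknown node (sum of currents leaving = 0; resistances in Ω):
  Node 1: (V_1 - 12)/68 + (V_1 - 0)/27000 + (V_1 - 0)/390 = 0
Collecting terms: 0.01731 × V_1 = 0.1765  =>  V_1 = 10.2 V
V_th = V_1 - V_2 = 10.2 - 0 = 10.2 V
Step 2 — R_th: zero the source — replace V1 by a short circuit (node 2 merges into node 0) — and find the resistance seen between A (node 1) and B (node 0).
Reduce the network between node 1 (A) and node 0 (B) by series/parallel combination:
  Rp1 = R1 ‖ R2 ‖ R3 (parallel, all between nodes 0 and 1) = 1/(1/68 + 1/27000 + 1/390) = 57.78 Ω
R_th = 57.78 Ω
I_n = V_th/R_th = 10.2/57.78 = 0.1765 A, and R_n = R_th = 57.78 Ω

Final answer: I_n = 0.1765 A, R_n = 57.78 Ω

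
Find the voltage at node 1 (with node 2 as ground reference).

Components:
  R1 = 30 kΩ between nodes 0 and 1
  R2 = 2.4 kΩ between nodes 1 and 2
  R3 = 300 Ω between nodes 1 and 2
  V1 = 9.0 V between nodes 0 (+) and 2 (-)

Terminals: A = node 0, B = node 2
Nodal analysis, taking node 2 as the 0 V reference.
Source V1 fixes V_0 = 9 V.
KCL at each unknown node (sum of currents leaving = 0; resistances in Ω):
  Node 1: (V_1 - 9)/30000 + (V_1 - 0)/2400 + (V_1 - 0)/300 = 0
Collecting terms: 0.003783 × V_1 = 0.0003  =>  V_1 = 0.0793 V
The requested potential is V_1 = 0.0793 V.

Final answer: V_1 = 0.0793 V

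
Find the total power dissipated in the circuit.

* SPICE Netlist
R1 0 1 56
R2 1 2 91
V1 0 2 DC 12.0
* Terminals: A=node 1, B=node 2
Nodal analysis, taking node 2 as the 0 V reference.
Source V1 fixes V_0 = 12 V.
KCL at each unknown node (sum of currents leaving = 0; resistances in Ω):
  Node 1: (V_1 - 12)/56 + (V_1 - 0)/91 = 0
Collecting terms: 0.02885 × V_1 = 0.2143  =>  V_1 = 7.429 V
Power in each resistor, P = (ΔV)²/R:
  P_R1 = (12 - 7.429)²/56 = 0.3732 W
  P_R2 = (7.429 - 0)²/91 = 0.6064 W
P_total = P_R1 + P_R2 = 0.9796 W

Final answer: 0.9796 W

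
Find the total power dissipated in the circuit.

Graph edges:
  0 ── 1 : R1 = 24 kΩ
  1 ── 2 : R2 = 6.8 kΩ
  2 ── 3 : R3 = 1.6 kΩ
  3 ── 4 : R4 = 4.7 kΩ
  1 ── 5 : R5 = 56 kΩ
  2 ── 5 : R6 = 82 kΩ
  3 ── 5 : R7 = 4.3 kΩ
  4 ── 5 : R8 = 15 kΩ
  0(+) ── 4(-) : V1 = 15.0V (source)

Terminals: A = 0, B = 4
Nodal analysis, taking node 4 as the 0 V reference.
Source V1 fixes V_0 = 15 V.
KCL at each unknown node (sum of currents leaving = 0; resistances in Ω):
  Node 1: (V_1 - 15)/24000 + (V_1 - V_2)/6800 + (V_1 - V_5)/56000 = 0
  Node 2: (V_2 - V_1)/6800 + (V_2 - V_3)/1600 + (V_2 - V_5)/82000 = 0
  Node 3: (V_3 - V_2)/1600 + (V_3 - 0)/4700 + (V_3 - V_5)/4300 = 0
  Node 5: (V_5 - V_1)/56000 + (V_5 - V_2)/82000 + (V_5 - V_3)/4300 + (V_5 - 0)/15000 = 0
Collecting terms (coefficients in siemens):
  0.0002066·V_1 - 0.0001471·V_2 - 0.00001786·V_5 = 0.000625
  0.0007843·V_2 - 0.0001471·V_1 - 0.000625·V_3 - 0.0000122·V_5 = 0
  0.00107·V_3 - 0.000625·V_2 - 0.0002326·V_5 = 0
  0.0003293·V_5 - 0.00001786·V_1 - 0.0000122·V_2 - 0.0002326·V_3 = 0
Solving these 4 simultaneous equations (Gaussian elimination) gives:
  V_1 = 4.681 V, V_2 = 2.151 V, V_3 = 1.569 V, V_5 = 1.442 V
Power in each resistor, P = (ΔV)²/R:
  P_R1 = (15 - 4.681)²/24000 = 0.004437 W
  P_R2 = (4.681 - 2.151)²/6800 = 0.0009416 W
  P_R3 = (2.151 - 1.569)²/1600 = 0.0002114 W
  P_R4 = (1.569 - 0)²/4700 = 0.0005238 W
  P_R5 = (4.681 - 1.442)²/56000 = 0.0001874 W
  P_R6 = (2.151 - 1.442)²/82000 = 0.000006129 W
  P_R7 = (1.569 - 1.442)²/4300 = 0.000003773 W
  P_R8 = (0 - 1.442)²/15000 = 0.0001386 W
P_total = P_R1 + P_R2 + P_R3 + P_R4 + P_R5 + P_R6 + P_R7 + P_R8 = 0.006449 W

Final answer: 0.006449 W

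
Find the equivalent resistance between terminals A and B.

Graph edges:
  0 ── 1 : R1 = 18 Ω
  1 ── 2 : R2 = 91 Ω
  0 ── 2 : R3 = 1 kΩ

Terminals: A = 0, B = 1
Reduce the network between node 0 (A) and node 1 (B) by series/parallel combination:
  Rs1 = R3 + R2 (series, joined only at node 2) = 1000 + 91 = 1091 Ω
  Rp1 = R1 ‖ Rs1 (parallel, both between nodes 0 and 1) = 1/(1/18 + 1/1091) = 17.71 Ω
R_eq = 17.71 Ω

Final answer: 17.71 Ω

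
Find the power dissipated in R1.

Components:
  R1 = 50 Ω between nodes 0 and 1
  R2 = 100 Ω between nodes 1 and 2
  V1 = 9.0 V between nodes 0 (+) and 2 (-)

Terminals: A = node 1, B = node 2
Nodal analysis, taking node 2 as the 0 V reference.
Source V1 fixes V_0 = 9 V.
KCL at each unknown node (sum of currents leaving = 0; resistances in Ω):
  Node 1: (V_1 - 9)/50 + (V_1 - 0)/100 = 0
Collecting terms: 0.03 × V_1 = 0.18  =>  V_1 = 6 V
I_R1 = (V_0 - V_1)/R1 = (9 - 6)/50 = 0.06 A
P_R1 = I_R1² × R1 = (0.06)² × 50 = 0.18 W

Final answer: 0.18 W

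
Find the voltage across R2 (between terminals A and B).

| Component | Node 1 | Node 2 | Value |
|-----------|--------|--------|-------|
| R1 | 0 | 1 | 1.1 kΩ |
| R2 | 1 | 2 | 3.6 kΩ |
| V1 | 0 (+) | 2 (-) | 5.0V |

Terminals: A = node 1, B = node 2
R1 and R2 are in series across V1 (node 0 → node 1 → node 2), and the output A–B is taken across R2, so this is a voltage divider.
Series current: I = V1/(R1 + R2) = 5/(1100 + 3600) = 5/4700 = 0.001064 A
V_R2 = I × R2 = V1 × R2/(R1 + R2) = 5 × 3600/4700 = 3.83 V

Final answer: 3.83 V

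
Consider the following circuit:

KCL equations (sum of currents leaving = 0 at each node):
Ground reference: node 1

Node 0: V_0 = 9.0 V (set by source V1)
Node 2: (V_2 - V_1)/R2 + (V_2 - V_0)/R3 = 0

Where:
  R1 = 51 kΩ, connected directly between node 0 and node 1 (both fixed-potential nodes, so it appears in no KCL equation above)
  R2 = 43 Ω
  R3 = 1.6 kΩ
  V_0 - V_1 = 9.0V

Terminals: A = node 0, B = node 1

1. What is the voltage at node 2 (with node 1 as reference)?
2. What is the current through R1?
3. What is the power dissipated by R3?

Nodal analysis, taking node 1 as the 0 V reference.
Source V1 fixes V_0 = 9 V.
KCL at each unknown node (sum of currents leaving = 0; resistances in Ω):
  Node 2: (V_2 - 0)/43 + (V_2 - 9)/1600 = 0
Collecting terms: 0.02388 × V_2 = 0.005625  =>  V_2 = 0.2355 V
Part 1:
  Read off the nodal solution: V_2 = 0.2355 V
Part 2:
  I_R1 = (V_0 - V_1)/R1 = (9 - 0)/51000 = 0.0001765 A
  Magnitude: I_R1 = 0.0001765 A
Part 3:
  I_R3 = (V_0 - V_2)/R3 = (9 - 0.2355)/1600 = 0.005478 A
  P_R3 = I_R3² × R3 = (0.005478)² × 1600 = 0.04801 W

Final answers:
1. V_2 = 0.2355 V
2. I_R1 = 0.0001765 A
3. P_R3 = 0.04801 W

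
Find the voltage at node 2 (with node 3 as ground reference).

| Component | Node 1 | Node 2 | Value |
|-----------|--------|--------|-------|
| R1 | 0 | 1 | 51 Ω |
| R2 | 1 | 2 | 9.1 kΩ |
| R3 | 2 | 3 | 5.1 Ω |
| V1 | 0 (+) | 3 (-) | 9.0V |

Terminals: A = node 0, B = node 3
Nodal analysis, taking node 3 as the 0 V reference.
Source V1 fixes V_0 = 9 V.
KCL at each unknown node (sum of currents leaving = 0; resistances in Ω):
  Node 1: (V_1 - 9)/51 + (V_1 - V_2)/9100 = 0
  Node 2: (V_2 - V_1)/9100 + (V_2 - 0)/5.1 = 0
Collecting terms (coefficients in siemens):
  0.01972·V_1 - 0.0001099·V_2 = 0.1765
  0.1962·V_2 - 0.0001099·V_1 = 0
Determinant D = (0.01972)(0.1962) - (-0.0001099)(-0.0001099) = 0.003868
V_1 = [(0.1765)(0.1962) - (-0.0001099)(0)]/D = 8.95 V
V_2 = [(0.01972)(0) - (0.1765)(-0.0001099)]/D = 0.005013 V
The requested potential is V_2 = 0.005013 V.

Final answer: V_2 = 0.005013 V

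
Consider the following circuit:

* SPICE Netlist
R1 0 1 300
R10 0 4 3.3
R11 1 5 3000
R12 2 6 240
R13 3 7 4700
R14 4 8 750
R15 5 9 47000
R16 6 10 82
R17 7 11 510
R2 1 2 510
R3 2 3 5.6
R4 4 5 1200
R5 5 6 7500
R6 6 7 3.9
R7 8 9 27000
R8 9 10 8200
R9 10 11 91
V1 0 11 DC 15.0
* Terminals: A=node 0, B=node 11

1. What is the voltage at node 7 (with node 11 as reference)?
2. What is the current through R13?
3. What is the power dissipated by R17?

Nodal analysis, taking node 11 as the 0 V reference.
Source V1 fixes V_0 = 15 V.
KCL at each unknown node (sum of currents leaving = 0; resistances in Ω):
  Node 1: (V_1 - 15)/300 + (V_1 - V_2)/510 + (V_1 - V_5)/3000 = 0
  Node 2: (V_2 - V_1)/510 + (V_2 - V_3)/5.6 + (V_2 - V_6)/240 = 0
  Node 3: (V_3 - V_2)/5.6 + (V_3 - V_7)/4700 = 0
  Node 4: (V_4 - V_5)/1200 + (V_4 - 15)/3.3 + (V_4 - V_8)/750 = 0
  Node 5: (V_5 - V_4)/1200 + (V_5 - V_6)/7500 + (V_5 - V_1)/3000 + (V_5 - V_9)/47000 = 0
  Node 6: (V_6 - V_5)/7500 + (V_6 - V_7)/3.9 + (V_6 - V_2)/240 + (V_6 - V_10)/82 = 0
  Node 7: (V_7 - V_6)/3.9 + (V_7 - V_3)/4700 + (V_7 - 0)/510 = 0
  Node 8: (V_8 - V_9)/27000 + (V_8 - V_4)/750 = 0
  Node 9: (V_9 - V_8)/27000 + (V_9 - V_10)/8200 + (V_9 - V_5)/47000 = 0
  Node 10: (V_10 - V_9)/8200 + (V_10 - 0)/91 + (V_10 - V_6)/82 = 0
Collecting terms (coefficients in siemens):
  0.005627·V_1 - 0.001961·V_2 - 0.0003333·V_5 = 0.05
  0.1847·V_2 - 0.001961·V_1 - 0.1786·V_3 - 0.004167·V_6 = 0
  0.1788·V_3 - 0.1786·V_2 - 0.0002128·V_7 = 0
  0.3052·V_4 - 0.0008333·V_5 - 0.001333·V_8 = 4.545
  0.001321·V_5 - 0.0003333·V_1 - 0.0008333·V_4 - 0.0001333·V_6 - 0.00002128·V_9 = 0
  0.2729·V_6 - 0.004167·V_2 - 0.0001333·V_5 - 0.2564·V_7 - 0.0122·V_10 = 0
  0.2586·V_7 - 0.0002128·V_3 - 0.2564·V_6 = 0
  0.00137·V_8 - 0.001333·V_4 - 0.00003704·V_9 = 0
  0.0001803·V_9 - 0.00002128·V_5 - 0.00003704·V_8 - 0.000122·V_10 = 0
  0.02331·V_10 - 0.0122·V_6 - 0.000122·V_9 = 0
Solving these 10 simultaneous equations (Gaussian elimination) gives:
  V_1 = 11.3 V, V_2 = 4.786 V, V_3 = 4.783 V, V_4 = 14.99 V
  V_5 = 12.58 V, V_6 = 1.871 V, V_7 = 1.86 V, V_8 = 14.73 V
  V_9 = 5.191 V, V_10 = 1.006 V
Part 1:
  Read off the nodal solution: V_7 = 1.86 V
Part 2:
  I_R13 = (V_3 - V_7)/R13 = (4.783 - 1.86)/4700 = 0.000622 A
  Magnitude: I_R13 = 0.000622 A
Part 3:
  I_R17 = (V_7 - V_11)/R17 = (1.86 - 0)/510 = 0.003646 A
  P_R17 = I_R17² × R17 = (0.003646)² × 510 = 0.006781 W

Final answers:
1. V_7 = 1.86 V
2. I_R13 = 0.000622 A
3. P_R17 = 0.006781 W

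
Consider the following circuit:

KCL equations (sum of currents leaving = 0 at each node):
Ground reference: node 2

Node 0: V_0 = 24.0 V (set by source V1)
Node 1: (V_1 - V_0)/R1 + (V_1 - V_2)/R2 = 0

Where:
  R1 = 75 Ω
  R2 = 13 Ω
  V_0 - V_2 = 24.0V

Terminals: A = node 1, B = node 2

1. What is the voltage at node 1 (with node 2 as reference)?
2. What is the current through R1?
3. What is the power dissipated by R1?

Nodal analysis, taking node 2 as the 0 V reference.
Source V1 fixes V_0 = 24 V.
KCL at each unknown node (sum of currents leaving = 0; resistances in Ω):
  Node 1: (V_1 - 24)/75 + (V_1 - 0)/13 = 0
Collecting terms: 0.09026 × V_1 = 0.32  =>  V_1 = 3.545 V
Part 1:
  Read off the nodal solution: V_1 = 3.545 V
Part 2:
  I_R1 = (V_0 - V_1)/R1 = (24 - 3.545)/75 = 0.2727 A
  Magnitude: I_R1 = 0.2727 A
Part 3:
  I_R1 = (V_0 - V_1)/R1 = (24 - 3.545)/75 = 0.2727 A
  P_R1 = I_R1² × R1 = (0.2727)² × 75 = 5.579 W

Final answers:
1. V_1 = 3.545 V
2. I_R1 = 0.2727 A
3. P_R1 = 5.579 W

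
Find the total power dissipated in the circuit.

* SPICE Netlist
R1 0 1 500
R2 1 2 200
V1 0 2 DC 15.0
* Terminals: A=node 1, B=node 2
Nodal analysis, taking node 2 as the 0 V reference.
Source V1 fixes V_0 = 15 V.
KCL at each unknown node (sum of currents leaving = 0; resistances in Ω):
  Node 1: (V_1 - 15)/500 + (V_1 - 0)/200 = 0
Collecting terms: 0.007 × V_1 = 0.03  =>  V_1 = 4.286 V
Power in each resistor, P = (ΔV)²/R:
  P_R1 = (15 - 4.286)²/500 = 0.2296 W
  P_R2 = (4.286 - 0)²/200 = 0.09184 W
P_total = P_R1 + P_R2 = 0.3214 W

Final answer: 0.3214 W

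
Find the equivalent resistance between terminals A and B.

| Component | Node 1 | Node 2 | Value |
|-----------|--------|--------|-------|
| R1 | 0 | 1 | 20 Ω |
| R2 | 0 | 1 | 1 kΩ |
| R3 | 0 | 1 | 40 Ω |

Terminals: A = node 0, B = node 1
Reduce the network between node 0 (A) and node 1 (B) by series/parallel combination:
  Rp1 = R1 ‖ R2 ‖ R3 (parallel, all between nodes 0 and 1) = 1/(1/20 + 1/1000 + 1/40) = 13.16 Ω
R_eq = 13.16 Ω

Final answer: 13.16 Ω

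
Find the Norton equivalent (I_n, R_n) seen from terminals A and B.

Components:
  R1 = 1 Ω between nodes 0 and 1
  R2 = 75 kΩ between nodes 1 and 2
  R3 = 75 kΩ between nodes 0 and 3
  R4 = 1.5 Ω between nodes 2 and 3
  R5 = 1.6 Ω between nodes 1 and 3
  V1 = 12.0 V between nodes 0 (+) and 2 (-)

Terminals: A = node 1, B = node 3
Find the Thévenin equivalent first; then I_n = V_th/R_th and R_n = R_th.
Step 1 — V_th is the open-circuit voltage V_A - V_B (nothing connected across the terminals).
Nodal analysis, taking node 2 as the 0 V reference.
Source V1 fixes V_0 = 12 V.
KCL at each unknown node (sum of currents leaving = 0; resistances in Ω):
  Node 1: (V_1 - 12)/1 + (V_1 - 0)/75000 + (V_1 - V_3)/1.6 = 0
  Node 3: (V_3 - 12)/75000 + (V_3 - 0)/1.5 + (V_3 - V_1)/1.6 = 0
Collecting terms (coefficients in siemens):
  1.625·V_1 - 0.625·V_3 = 12
  1.292·V_3 - 0.625·V_1 = 0.00016
Determinant D = (1.625)(1.292) - (-0.625)(-0.625) = 1.708
V_1 = [(12)(1.292) - (-0.625)(0.00016)]/D = 9.073 V
V_3 = [(1.625)(0.00016) - (12)(-0.625)]/D = 4.39 V
V_th = V_1 - V_3 = 9.073 - 4.39 = 4.683 V
Step 2 — R_th: zero the source — replace V1 by a short circuit (node 2 merges into node 0) — and find the resistance seen between A (node 1) and B (node 3).
Reduce the network between node 1 (A) and node 3 (B) by series/parallel combination:
  Rp1 = R1 ‖ R2 (parallel, both between nodes 0 and 1) = 1/(1/1 + 1/75000) = 1 Ω
  Rp2 = R3 ‖ R4 (parallel, both between nodes 0 and 3) = 1/(1/75000 + 1/1.5) = 1.5 Ω
  Rs1 = Rp1 + Rp2 (series, joined only at node 0) = 1 + 1.5 = 2.5 Ω
  Rp3 = R5 ‖ Rs1 (parallel, both between nodes 1 and 3) = 1/(1/1.6 + 1/2.5) = 0.9756 Ω
R_th = 0.9756 Ω
I_n = V_th/R_th = 4.683/0.9756 = 4.8 A, and R_n = R_th = 0.9756 Ω

Final answer: I_n = 4.8 A, R_n = 0.9756 Ω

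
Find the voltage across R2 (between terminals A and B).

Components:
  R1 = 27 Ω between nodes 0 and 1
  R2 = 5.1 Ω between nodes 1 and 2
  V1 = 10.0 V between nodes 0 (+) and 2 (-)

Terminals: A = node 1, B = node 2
R1 and R2 are in series across V1 (node 0 → node 1 → node 2), and the output A–B is taken across R2, so this is a voltage divider.
Series current: I = V1/(R1 + R2) = 10/(27 + 5.1) = 10/32.1 = 0.3115 A
V_R2 = I × R2 = V1 × R2/(R1 + R2) = 10 × 5.1/32.1 = 1.589 V

Final answer: 1.589 V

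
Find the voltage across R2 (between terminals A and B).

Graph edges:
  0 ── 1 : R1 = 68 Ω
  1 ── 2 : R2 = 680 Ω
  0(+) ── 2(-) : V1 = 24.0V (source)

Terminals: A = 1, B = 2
R1 and R2 are in series across V1 (node 0 → node 1 → node 2), and the output A–B is taken across R2, so this is a voltage divider.
Series current: I = V1/(R1 + R2) = 24/(68 + 680) = 24/748 = 0.03209 A
V_R2 = I × R2 = V1 × R2/(R1 + R2) = 24 × 680/748 = 21.82 V

Final answer: 21.82 V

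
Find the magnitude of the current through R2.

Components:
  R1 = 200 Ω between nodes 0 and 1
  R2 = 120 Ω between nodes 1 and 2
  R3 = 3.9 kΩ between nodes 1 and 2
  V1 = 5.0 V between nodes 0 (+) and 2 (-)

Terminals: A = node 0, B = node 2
Nodal analysis, taking node 2 as the 0 V reference.
Source V1 fixes V_0 = 5 V.
KCL at each unknown node (sum of currents leaving = 0; resistances in Ω):
  Node 1: (V_1 - 5)/200 + (V_1 - 0)/120 + (V_1 - 0)/3900 = 0
Collecting terms: 0.01359 × V_1 = 0.025  =>  V_1 = 1.84 V
I_R2 = (V_1 - V_2)/R2 = (1.84 - 0)/120 = 0.01533 A
|I_R2| = 0.01533 A

Final answer: |I_R2| = 0.01533 A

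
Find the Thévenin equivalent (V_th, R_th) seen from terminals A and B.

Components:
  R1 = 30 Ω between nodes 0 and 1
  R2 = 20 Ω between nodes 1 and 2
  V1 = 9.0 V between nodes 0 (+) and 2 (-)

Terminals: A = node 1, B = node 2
Step 1 — V_th is the open-circuit voltage V_A - V_B (nothing connected across the terminals).
Nodal analysis, taking node 2 as the 0 V reference.
Source V1 fixes V_0 = 9 V.
KCL at each unknown node (sum of currents leaving = 0; resistances in Ω):
  Node 1: (V_1 - 9)/30 + (V_1 - 0)/20 = 0
Collecting terms: 0.08333 × V_1 = 0.3  =>  V_1 = 3.6 V
V_th = V_1 - V_2 = 3.6 - 0 = 3.6 V
Step 2 — R_th: zero the source — replace V1 by a short circuit (node 2 merges into node 0) — and find the resistance seen between A (node 1) and B (node 0).
Reduce the network between node 1 (A) and node 0 (B) by series/parallel combination:
  Rp1 = R1 ‖ R2 (parallel, both between nodes 0 and 1) = 1/(1/30 + 1/20) = 12 Ω
R_th = 12 Ω

Final answer: V_th = 3.6 V, R_th = 12 Ω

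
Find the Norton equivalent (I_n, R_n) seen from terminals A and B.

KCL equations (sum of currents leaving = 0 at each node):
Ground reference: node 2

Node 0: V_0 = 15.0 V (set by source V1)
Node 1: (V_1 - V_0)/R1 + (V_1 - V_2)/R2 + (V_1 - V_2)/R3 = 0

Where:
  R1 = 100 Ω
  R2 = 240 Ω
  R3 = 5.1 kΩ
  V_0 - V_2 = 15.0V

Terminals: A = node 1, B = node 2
Find the Thévenin equivalent first; then I_n = V_th/R_th and R_n = R_th.
Step 1 — V_th is the open-circuit voltage V_A - V_B (nothing connected across the terminals).
Nodal analysis, taking node 2 as the 0 V reference.
Source V1 fixes V_0 = 15 V.
KCL at each unknown node (sum of currents leaving = 0; resistances in Ω):
  Node 1: (V_1 - 15)/100 + (V_1 - 0)/240 + (V_1 - 0)/5100 = 0
Collecting terms: 0.01436 × V_1 = 0.15  =>  V_1 = 10.44 V
V_th = V_1 - V_2 = 10.44 - 0 = 10.44 V
Step 2 — R_th: zero the source — replace V1 by a short circuit (node 2 merges into node 0) — and find the resistance seen between A (node 1) and B (node 0).
Reduce the network between node 1 (A) and node 0 (B) by series/parallel combination:
  Rp1 = R1 ‖ R2 ‖ R3 (parallel, all between nodes 0 and 1) = 1/(1/100 + 1/240 + 1/5100) = 69.62 Ω
R_th = 69.62 Ω
I_n = V_th/R_th = 10.44/69.62 = 0.15 A, and R_n = R_th = 69.62 Ω

Final answer: I_n = 0.15 A, R_n = 69.62 Ω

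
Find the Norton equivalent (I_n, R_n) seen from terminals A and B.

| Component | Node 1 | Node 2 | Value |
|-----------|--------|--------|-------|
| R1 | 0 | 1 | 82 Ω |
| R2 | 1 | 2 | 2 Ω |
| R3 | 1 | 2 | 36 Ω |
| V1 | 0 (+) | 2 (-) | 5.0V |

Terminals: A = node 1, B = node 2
Find the Thévenin equivalent first; then I_n = V_th/R_th and R_n = R_th.
Step 1 — V_th is the open-circuit voltage V_A - V_B (nothing connected across the terminals).
Nodal analysis, taking node 2 as the 0 V reference.
Source V1 fixes V_0 = 5 V.
KCL at each unknown node (sum of currents leaving = 0; resistances in Ω):
  Node 1: (V_1 - 5)/82 + (V_1 - 0)/2 + (V_1 - 0)/36 = 0
Collecting terms: 0.54 × V_1 = 0.06098  =>  V_1 = 0.1129 V
V_th = V_1 - V_2 = 0.1129 - 0 = 0.1129 V
Step 2 — R_th: zero the source — replace V1 by a short circuit (node 2 merges into node 0) — and find the resistance seen between A (node 1) and B (node 0).
Reduce the network between node 1 (A) and node 0 (B) by series/parallel combination:
  Rp1 = R1 ‖ R2 ‖ R3 (parallel, all between nodes 0 and 1) = 1/(1/82 + 1/2 + 1/36) = 1.852 Ω
R_th = 1.852 Ω
I_n = V_th/R_th = 0.1129/1.852 = 0.06098 A, and R_n = R_th = 1.852 Ω

Final answer: I_n = 0.06098 A, R_n = 1.852 Ω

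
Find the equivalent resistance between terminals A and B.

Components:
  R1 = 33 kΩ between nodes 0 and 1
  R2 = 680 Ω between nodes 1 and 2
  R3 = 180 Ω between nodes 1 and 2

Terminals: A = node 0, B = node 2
Reduce the network between node 0 (A) and node 2 (B) by series/parallel combination:
  Rp1 = R2 ‖ R3 (parallel, both between nodes 1 and 2) = 1/(1/680 + 1/180) = 142.3 Ω
  Rs1 = R1 + Rp1 (series, joined only at node 1) = 33000 + 142.3 = 33140 Ω
R_eq = 33.14 kΩ

Final answer: 33.14 kΩ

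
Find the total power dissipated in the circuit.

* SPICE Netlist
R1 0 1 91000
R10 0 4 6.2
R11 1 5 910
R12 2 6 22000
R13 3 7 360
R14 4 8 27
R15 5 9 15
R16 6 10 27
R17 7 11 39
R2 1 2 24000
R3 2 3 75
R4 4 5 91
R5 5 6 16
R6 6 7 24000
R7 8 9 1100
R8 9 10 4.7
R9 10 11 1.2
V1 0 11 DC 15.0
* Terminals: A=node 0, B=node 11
Nodal analysis, taking node 11 as the 0 V reference.
Source V1 fixes V_0 = 15 V.
KCL at each unknown node (sum of currents leaving = 0; resistances in Ω):
  Node 1: (V_1 - 15)/91000 + (V_1 - V_2)/24000 + (V_1 - V_5)/910 = 0
  Node 2: (V_2 - V_1)/24000 + (V_2 - V_3)/75 + (V_2 - V_6)/22000 = 0
  Node 3: (V_3 - V_2)/75 + (V_3 - V_7)/360 = 0
  Node 4: (V_4 - V_5)/91 + (V_4 - 15)/6.2 + (V_4 - V_8)/27 = 0
  Node 5: (V_5 - V_4)/91 + (V_5 - V_6)/16 + (V_5 - V_1)/910 + (V_5 - V_9)/15 = 0
  Node 6: (V_6 - V_5)/16 + (V_6 - V_7)/24000 + (V_6 - V_2)/22000 + (V_6 - V_10)/27 = 0
  Node 7: (V_7 - V_6)/24000 + (V_7 - V_3)/360 + (V_7 - 0)/39 = 0
  Node 8: (V_8 - V_9)/1100 + (V_8 - V_4)/27 = 0
  Node 9: (V_9 - V_8)/1100 + (V_9 - V_10)/4.7 + (V_9 - V_5)/15 = 0
  Node 10: (V_10 - V_9)/4.7 + (V_10 - 0)/1.2 + (V_10 - V_6)/27 = 0
Collecting terms (coefficients in siemens):
  0.001152·V_1 - 0.00004167·V_2 - 0.001099·V_5 = 0.0001648
  0.01342·V_2 - 0.00004167·V_1 - 0.01333·V_3 - 0.00004545·V_6 = 0
  0.01611·V_3 - 0.01333·V_2 - 0.002778·V_7 = 0
  0.2093·V_4 - 0.01099·V_5 - 0.03704·V_8 = 2.419
  0.1413·V_5 - 0.001099·V_1 - 0.01099·V_4 - 0.0625·V_6 - 0.06667·V_9 = 0
  0.09962·V_6 - 0.00004545·V_2 - 0.0625·V_5 - 0.00004167·V_7 - 0.03704·V_10 = 0
  0.02846·V_7 - 0.002778·V_3 - 0.00004167·V_6 = 0
  0.03795·V_8 - 0.03704·V_4 - 0.0009091·V_9 = 0
  0.2803·V_9 - 0.06667·V_5 - 0.0009091·V_8 - 0.2128·V_10 = 0
  1.083·V_10 - 0.03704·V_6 - 0.2128·V_9 = 0
Solving these 10 simultaneous equations (Gaussian elimination) gives:
  V_1 = 2.061 V, V_2 = 0.06855 V, V_3 = 0.05804 V, V_4 = 14.1 V
  V_5 = 2.008 V, V_6 = 1.324 V, V_7 = 0.007604 V, V_8 = 13.78 V
  V_9 = 0.654 V, V_10 = 0.1737 V
Power in each resistor, P = (ΔV)²/R:
  P_R1 = (15 - 2.061)²/91000 = 0.00184 W
  P_R2 = (2.061 - 0.06855)²/24000 = 0.0001655 W
  P_R3 = (0.06855 - 0.05804)²/75 = 0.000001472 W
  P_R4 = (14.1 - 2.008)²/91 = 1.607 W
  P_R5 = (2.008 - 1.324)²/16 = 0.0292 W
  P_R6 = (1.324 - 0.007604)²/24000 = 0.00007222 W
  P_R7 = (13.78 - 0.654)²/1100 = 0.1566 W
  P_R8 = (0.654 - 0.1737)²/4.7 = 0.04907 W
  P_R9 = (0.1737 - 0)²/1.2 = 0.02516 W
  P_R10 = (15 - 14.1)²/6.2 = 0.1301 W
  P_R11 = (2.061 - 2.008)²/910 = 0.000003183 W
  P_R12 = (0.06855 - 1.324)²/22000 = 0.00007166 W
  P_R13 = (0.05804 - 0.007604)²/360 = 0.000007067 W
  P_R14 = (14.1 - 13.78)²/27 = 0.003844 W
  P_R15 = (2.008 - 0.654)²/15 = 0.1222 W
  P_R16 = (1.324 - 0.1737)²/27 = 0.04902 W
  P_R17 = (0.007604 - 0)²/39 = 0.000001482 W
P_total = P_R1 + P_R2 + P_R3 + P_R4 + P_R5 + P_R6 + P_R7 + P_R8 + P_R9 + P_R10 + P_R11 + P_R12 + P_R13 + P_R14 + P_R15 + P_R16 + P_R17 = 2.175 W

Final answer: 2.175 W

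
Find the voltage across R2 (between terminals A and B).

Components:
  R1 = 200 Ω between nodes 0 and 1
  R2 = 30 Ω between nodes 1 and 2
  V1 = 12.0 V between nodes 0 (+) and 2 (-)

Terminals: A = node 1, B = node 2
R1 and R2 are in series across V1 (node 0 → node 1 → node 2), and the output A–B is taken across R2, so this is a voltage divider.
Series current: I = V1/(R1 + R2) = 12/(200 + 30) = 12/230 = 0.05217 A
V_R2 = I × R2 = V1 × R2/(R1 + R2) = 12 × 30/230 = 1.565 V

Final answer: 1.565 V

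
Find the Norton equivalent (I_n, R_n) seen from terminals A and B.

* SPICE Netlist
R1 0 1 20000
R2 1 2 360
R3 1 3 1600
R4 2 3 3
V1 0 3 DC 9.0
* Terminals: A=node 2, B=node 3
Find the Thévenin equivalent first; then I_n = V_th/R_th and R_n = R_th.
Step 1 — V_th is the open-circuit voltage V_A - V_B (nothing connected across the terminals).
Nodal analysis, taking node 3 as the 0 V reference.
Source V1 fixes V_0 = 9 V.
KCL at each unknown node (sum of currents leaving = 0; resistances in Ω):
  Node 1: (V_1 - 9)/20000 + (V_1 - V_2)/360 + (V_1 - 0)/1600 = 0
  Node 2: (V_2 - V_1)/360 + (V_2 - 0)/3 = 0
Collecting terms (coefficients in siemens):
  0.003453·V_1 - 0.002778·V_2 = 0.00045
  0.3361·V_2 - 0.002778·V_1 = 0
Determinant D = (0.003453)(0.3361) - (-0.002778)(-0.002778) = 0.001153
V_1 = [(0.00045)(0.3361) - (-0.002778)(0)]/D = 0.1312 V
V_2 = [(0.003453)(0) - (0.00045)(-0.002778)]/D = 0.001084 V
V_th = V_2 - V_3 = 0.001084 - 0 = 0.001084 V
Step 2 — R_th: zero the source — replace V1 by a short circuit (node 3 merges into node 0) — and find the resistance seen between A (node 2) and B (node 0).
Reduce the network between node 2 (A) and node 0 (B) by series/parallel combination:
  Rp1 = R1 ‖ R3 (parallel, both between nodes 0 and 1) = 1/(1/20000 + 1/1600) = 1481 Ω
  Rs1 = R2 + Rp1 (series, joined only at node 1) = 360 + 1481 = 1841 Ω
  Rp2 = R4 ‖ Rs1 (parallel, both between nodes 0 and 2) = 1/(1/3 + 1/1841) = 2.995 Ω
R_th = 2.995 Ω
I_n = V_th/R_th = 0.001084/2.995 = 0.000362 A, and R_n = R_th = 2.995 Ω

Final answer: I_n = 0.000362 A, R_n = 2.995 Ω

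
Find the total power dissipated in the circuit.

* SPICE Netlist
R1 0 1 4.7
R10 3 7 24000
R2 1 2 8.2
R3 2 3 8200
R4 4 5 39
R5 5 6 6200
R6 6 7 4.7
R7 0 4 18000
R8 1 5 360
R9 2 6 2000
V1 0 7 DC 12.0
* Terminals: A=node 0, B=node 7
Nodal analysis, taking node 7 as the 0 V reference.
Source V1 fixes V_0 = 12 V.
KCL at each unknown node (sum of currents leaving = 0; resistances in Ω):
  Node 1: (V_1 - 12)/4.7 + (V_1 - V_2)/8.2 + (V_1 - V_5)/360 = 0
  Node 2: (V_2 - V_1)/8.2 + (V_2 - V_3)/8200 + (V_2 - V_6)/2000 = 0
  Node 3: (V_3 - V_2)/8200 + (V_3 - 0)/24000 = 0
  Node 4: (V_4 - V_5)/39 + (V_4 - 12)/18000 = 0
  Node 5: (V_5 - V_4)/39 + (V_5 - V_6)/6200 + (V_5 - V_1)/360 = 0
  Node 6: (V_6 - V_5)/6200 + (V_6 - 0)/4.7 + (V_6 - V_2)/2000 = 0
Collecting terms (coefficients in siemens):
  0.3375·V_1 - 0.122·V_2 - 0.002778·V_5 = 2.553
  0.1226·V_2 - 0.122·V_1 - 0.000122·V_3 - 0.0005·V_6 = 0
  0.0001636·V_3 - 0.000122·V_2 = 0
  0.0257·V_4 - 0.02564·V_5 = 0.0006667
  0.02858·V_5 - 0.002778·V_1 - 0.02564·V_4 - 0.0001613·V_6 = 0
  0.2134·V_6 - 0.0005·V_2 - 0.0001613·V_5 = 0
Solving these 6 simultaneous equations (Gaussian elimination) gives:
  V_1 = 11.96 V, V_2 = 11.91 V, V_3 = 8.877 V, V_4 = 11.32 V
  V_5 = 11.32 V, V_6 = 0.03646 V
Power in each resistor, P = (ΔV)²/R:
  P_R1 = (12 - 11.96)²/4.7 = 0.0003075 W
  P_R2 = (11.96 - 11.91)²/8.2 = 0.0003262 W
  P_R3 = (11.91 - 8.877)²/8200 = 0.001122 W
  P_R4 = (11.32 - 11.32)²/39 = 0.00000005536 W
  P_R5 = (11.32 - 0.03646)²/6200 = 0.02054 W
  P_R6 = (0.03646 - 0)²/4.7 = 0.0002828 W
  P_R7 = (12 - 11.32)²/18000 = 0.00002555 W
  P_R8 = (11.96 - 11.32)²/360 = 0.001144 W
  P_R9 = (11.91 - 0.03646)²/2000 = 0.07049 W
  P_R10 = (8.877 - 0)²/24000 = 0.003284 W
P_total = P_R1 + P_R2 + P_R3 + P_R4 + P_R5 + P_R6 + P_R7 + P_R8 + P_R9 + P_R10 = 0.09752 W

Final answer: 0.09752 W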